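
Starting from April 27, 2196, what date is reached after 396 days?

Apr has 30 days: +4 → May 1, 2196 (392 left).
May has 31 days: +31 → Jun 1, 2196 (361 left).
Jun has 30 days: +30 → Jul 1, 2196 (331 left).
Jul has 31 days: +31 → Aug 1, 2196 (300 left).
Aug has 31 days: +31 → Sep 1, 2196 (269 left).
Sep has 30 days: +30 → Oct 1, 2196 (239 left).
Oct has 31 days: +31 → Nov 1, 2196 (208 left).
Nov has 30 days: +30 → Dec 1, 2196 (178 left).
Dec has 31 days: +31 → Jan 1, 2197 (147 left).
Jan has 31 days: +31 → Feb 1, 2197 (116 left).
Feb has 28 days: +28 → Mar 1, 2197 (88 left).
Mar has 31 days: +31 → Apr 1, 2197 (57 left).
Apr has 30 days: +30 → May 1, 2197 (27 left).
+27 → May 28, 2197.

May 28, 2197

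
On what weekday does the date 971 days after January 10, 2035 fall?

First find the weekday of Jan 10, 2035. Doomsday rule: the anchor day for the 2000s is Tuesday. For year 35: 35÷12 = 2 r 11, and 11÷4 = 2, so 2+11+2 = 15.
Tuesday + 15 ≡ Wednesday — that's 2035's doomsday.
In January the doomsday date is Jan 3 (2035 is not a leap year).
Jan 10 is 7 days after Jan 3; 7 mod 7 = 0, so Wednesday + 0 = Wednesday.
971 mod 7 = 5, so 971 days after a Wednesday is Wednesday + 5 = Monday.

Monday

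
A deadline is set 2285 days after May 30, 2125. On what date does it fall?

+365 (one year) → May 30, 2126 (1920 left).
+365 (one year) → May 30, 2127 (1555 left).
+366 (one year; includes Feb 29, 2128) → May 30, 2128 (1189 left).
+365 (one year) → May 30, 2129 (824 left).
+365 (one year) → May 30, 2130 (459 left).
+365 (one year) → May 30, 2131 (94 left).
May has 31 days: +2 → Jun 1, 2131 (92 left).
Jun has 30 days: +30 → Jul 1, 2131 (62 left).
Jul has 31 days: +31 → Aug 1, 2131 (31 left).
Aug has 31 days: +31 → Sep 1, 2131 (0 left).

September 1, 2131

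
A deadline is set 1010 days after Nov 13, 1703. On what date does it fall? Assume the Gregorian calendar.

August 19, 1706

+366 (one year; includes Feb 29, 1704) → Nov 13, 1704 (644 left).
+365 (one year) → Nov 13, 1705 (279 left).
Nov has 30 days: +18 → Dec 1, 1705 (261 left).
Dec has 31 days: +31 → Jan 1, 1706 (230 left).
Jan has 31 days: +31 → Feb 1, 1706 (199 left).
Feb has 28 days: +28 → Mar 1, 1706 (171 left).
Mar has 31 days: +31 → Apr 1, 1706 (140 left).
Apr has 30 days: +30 → May 1, 1706 (110 left).
May has 31 days: +31 → Jun 1, 1706 (79 left).
Jun has 30 days: +30 → Jul 1, 1706 (49 left).
Jul has 31 days: +31 → Aug 1, 1706 (18 left).
+18 → Aug 19, 1706.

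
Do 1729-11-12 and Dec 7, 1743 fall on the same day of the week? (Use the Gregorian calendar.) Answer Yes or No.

Yes

From Nov 12, 1729 to Dec 7, 1743 is 5138 days.
5138 mod 7 = 0, so they are the same weekday.
(Nov 12, 1729 is a Saturday; Dec 7, 1743 is a Saturday.)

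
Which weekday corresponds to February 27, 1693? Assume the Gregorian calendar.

Friday

Doomsday rule: the anchor day for the 1600s is Tuesday. For year 93: 93÷12 = 7 r 9, and 9÷4 = 2, so 7+9+2 = 18.
Tuesday + 18 ≡ Saturday — that's 1693's doomsday.
In February the doomsday date is Feb 28 (1693 is not a leap year).
Feb 27 is 1 day before Feb 28; 1 mod 7 = 1, so Saturday − 1 = Friday.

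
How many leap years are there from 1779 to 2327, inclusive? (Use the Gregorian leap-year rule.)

132

Multiples of 4 in [1779,2327]: 137.
Of those, multiples of 100: 6 (not leap unless ÷400).
Multiples of 400: 1.
Leap years = 137 − 6 + 1 = 132.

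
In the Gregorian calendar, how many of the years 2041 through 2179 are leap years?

33

Multiples of 4 in [2041,2179]: 34.
Of those, multiples of 100: 1 (not leap unless ÷400).
Multiples of 400: 0.
Leap years = 34 − 1 + 0 = 33.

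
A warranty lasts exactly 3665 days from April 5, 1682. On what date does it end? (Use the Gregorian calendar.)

+365 (one year) → Apr 5, 1683 (3300 left).
+366 (one year; includes Feb 29, 1684) → Apr 5, 1684 (2934 left).
+365 (one year) → Apr 5, 1685 (2569 left).
+365 (one year) → Apr 5, 1686 (2204 left).
+365 (one year) → Apr 5, 1687 (1839 left).
+366 (one year; includes Feb 29, 1688) → Apr 5, 1688 (1473 left).
+365 (one year) → Apr 5, 1689 (1108 left).
+365 (one year) → Apr 5, 1690 (743 left).
+365 (one year) → Apr 5, 1691 (378 left).
Apr has 30 days: +26 → May 1, 1691 (352 left).
May has 31 days: +31 → Jun 1, 1691 (321 left).
Jun has 30 days: +30 → Jul 1, 1691 (291 left).
Jul has 31 days: +31 → Aug 1, 1691 (260 left).
Aug has 31 days: +31 → Sep 1, 1691 (229 left).
Sep has 30 days: +30 → Oct 1, 1691 (199 left).
Oct has 31 days: +31 → Nov 1, 1691 (168 left).
Nov has 30 days: +30 → Dec 1, 1691 (138 left).
Dec has 31 days: +31 → Jan 1, 1692 (107 left).
Jan has 31 days: +31 → Feb 1, 1692 (76 left).
Feb has 29 days: +29 → Mar 1, 1692 (47 left).
Mar has 31 days: +31 → Apr 1, 1692 (16 left).
+16 → Apr 17, 1692.

April 17, 1692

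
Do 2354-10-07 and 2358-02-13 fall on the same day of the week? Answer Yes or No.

Yes

From Oct 7, 2354 to Feb 13, 2358 is 1225 days.
1225 mod 7 = 0, so they are the same weekday.
(Oct 7, 2354 is a Thursday; Feb 13, 2358 is a Thursday.)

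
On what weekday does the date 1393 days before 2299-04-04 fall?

First find the weekday of Apr 4, 2299. Doomsday rule: the anchor day for the 2200s is Friday. For year 99: 99÷12 = 8 r 3, and 3÷4 = 0, so 8+3+0 = 11.
Friday + 11 ≡ Tuesday — that's 2299's doomsday.
In April the doomsday date is Apr 4.
Apr 4 is the doomsday itself: Tuesday.
1393 mod 7 = 0, so 1393 days before a Tuesday is Tuesday − 0 = Tuesday.

Tuesday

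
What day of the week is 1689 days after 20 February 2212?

Saturday

First find the weekday of Feb 20, 2212. Doomsday rule: the anchor day for the 2200s is Friday. For year 12: 12÷12 = 1 r 0, and 0÷4 = 0, so 1+0+0 = 1.
Friday + 1 ≡ Saturday — that's 2212's doomsday.
In February the doomsday date is Feb 29 (2212 is a leap year (divisible by 4)).
Feb 20 is 9 days before Feb 29; 9 mod 7 = 2, so Saturday − 2 = Thursday.
1689 mod 7 = 2, so 1689 days after a Thursday is Thursday + 2 = Saturday.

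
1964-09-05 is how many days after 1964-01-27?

Jan 27, 1964 → Feb 27, 1964: 31 days (January has 31).
Feb 27, 1964 → Mar 27, 1964: 29 days (February has 29).
Mar 27, 1964 → Apr 27, 1964: 31 days (March has 31).
Apr 27, 1964 → May 27, 1964: 30 days (April has 30).
May 27, 1964 → Jun 27, 1964: 31 days (May has 31).
Jun 27, 1964 → Jul 27, 1964: 30 days (June has 30).
Jul 27, 1964 → Aug 27, 1964: 31 days (July has 31).
Aug 27, 1964 → Sep 5, 1964: 9 days.
Total: 222 days.

222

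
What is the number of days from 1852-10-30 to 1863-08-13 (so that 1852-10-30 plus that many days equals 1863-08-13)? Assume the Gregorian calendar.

3939

Oct 30, 1852 → Oct 30, 1853: 365 days.
Oct 30, 1853 → Oct 30, 1854: 365 days.
Oct 30, 1854 → Oct 30, 1855: 365 days.
Oct 30, 1855 → Oct 30, 1856: 366 days (Feb 29, 1856 is in that span).
Oct 30, 1856 → Oct 30, 1857: 365 days.
Oct 30, 1857 → Oct 30, 1858: 365 days.
Oct 30, 1858 → Oct 30, 1859: 365 days.
Oct 30, 1859 → Oct 30, 1860: 366 days (Feb 29, 1860 is in that span).
Oct 30, 1860 → Oct 30, 1861: 365 days.
Oct 30, 1861 → Oct 30, 1862: 365 days.
Oct 30, 1862 → Nov 30, 1862: 31 days (October has 31).
Nov 30, 1862 → Dec 30, 1862: 30 days (November has 30).
Dec 30, 1862 → Jan 30, 1863: 31 days (December has 31).
Jan 30, 1863 → Feb 28, 1863: 29 days (January has 31).
Feb 28, 1863 → Mar 28, 1863: 28 days (February has 28).
Mar 28, 1863 → Apr 28, 1863: 31 days (March has 31).
Apr 28, 1863 → May 28, 1863: 30 days (April has 30).
May 28, 1863 → Jun 28, 1863: 31 days (May has 31).
Jun 28, 1863 → Jul 28, 1863: 30 days (June has 30).
Jul 28, 1863 → Aug 13, 1863: 16 days.
Total: 3939 days.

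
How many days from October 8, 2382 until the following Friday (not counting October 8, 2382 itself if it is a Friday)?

Oct 8, 2382 is a Friday.
From Friday to the next Friday is 7 days.

7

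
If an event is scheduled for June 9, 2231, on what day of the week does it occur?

Doomsday rule: the anchor day for the 2200s is Friday. For year 31: 31÷12 = 2 r 7, and 7÷4 = 1, so 2+7+1 = 10.
Friday + 10 ≡ Monday — that's 2231's doomsday.
In June the doomsday date is Jun 6.
Jun 9 is 3 days after Jun 6; 3 mod 7 = 3, so Monday + 3 = Thursday.

Thursday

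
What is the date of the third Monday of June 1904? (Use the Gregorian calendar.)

June 20, 1904

June 1, 1904 is a Wednesday.
The first Monday is therefore June 6 (5 days later).
The third Monday is 6 + 2×7 = June 20.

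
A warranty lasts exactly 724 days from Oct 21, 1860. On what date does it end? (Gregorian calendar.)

October 15, 1862

+365 (one year) → Oct 21, 1861 (359 left).
Oct has 31 days: +11 → Nov 1, 1861 (348 left).
Nov has 30 days: +30 → Dec 1, 1861 (318 left).
Dec has 31 days: +31 → Jan 1, 1862 (287 left).
Jan has 31 days: +31 → Feb 1, 1862 (256 left).
Feb has 28 days: +28 → Mar 1, 1862 (228 left).
Mar has 31 days: +31 → Apr 1, 1862 (197 left).
Apr has 30 days: +30 → May 1, 1862 (167 left).
May has 31 days: +31 → Jun 1, 1862 (136 left).
Jun has 30 days: +30 → Jul 1, 1862 (106 left).
Jul has 31 days: +31 → Aug 1, 1862 (75 left).
Aug has 31 days: +31 → Sep 1, 1862 (44 left).
Sep has 30 days: +30 → Oct 1, 1862 (14 left).
+14 → Oct 15, 1862.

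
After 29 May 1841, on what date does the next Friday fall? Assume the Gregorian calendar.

June 4, 1841

May 29, 1841 is a Saturday.
From Saturday to the next Friday is 6 days.
May 29, 1841 + 6 = Jun 4, 1841.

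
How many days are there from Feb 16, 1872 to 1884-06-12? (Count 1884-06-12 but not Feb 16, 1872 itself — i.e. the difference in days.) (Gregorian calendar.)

Feb 16, 1872 → Feb 16, 1873: 366 days (Feb 29, 1872 is in that span).
Feb 16, 1873 → Feb 16, 1874: 365 days.
Feb 16, 1874 → Feb 16, 1875: 365 days.
Feb 16, 1875 → Feb 16, 1876: 365 days.
Feb 16, 1876 → Feb 16, 1877: 366 days (Feb 29, 1876 is in that span).
Feb 16, 1877 → Feb 16, 1878: 365 days.
Feb 16, 1878 → Feb 16, 1879: 365 days.
Feb 16, 1879 → Feb 16, 1880: 365 days.
Feb 16, 1880 → Feb 16, 1881: 366 days (Feb 29, 1880 is in that span).
Feb 16, 1881 → Feb 16, 1882: 365 days.
Feb 16, 1882 → Feb 16, 1883: 365 days.
Feb 16, 1883 → Feb 16, 1884: 365 days.
Feb 16, 1884 → Mar 16, 1884: 29 days (February has 29).
Mar 16, 1884 → Apr 16, 1884: 31 days (March has 31).
Apr 16, 1884 → May 16, 1884: 30 days (April has 30).
May 16, 1884 → Jun 12, 1884: 27 days.
Total: 4500 days.

4500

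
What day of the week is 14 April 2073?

Doomsday rule: the anchor day for the 2000s is Tuesday. For year 73: 73÷12 = 6 r 1, and 1÷4 = 0, so 6+1+0 = 7.
Tuesday + 7 ≡ Tuesday — that's 2073's doomsday.
In April the doomsday date is Apr 4.
Apr 14 is 10 days after Apr 4; 10 mod 7 = 3, so Tuesday + 3 = Friday.

Friday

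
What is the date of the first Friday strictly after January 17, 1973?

January 19, 1973

Jan 17, 1973 is a Wednesday.
From Wednesday to the next Friday is 2 days.
Jan 17, 1973 + 2 = Jan 19, 1973.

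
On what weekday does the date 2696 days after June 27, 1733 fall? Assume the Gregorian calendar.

Sunday

Jun 27, 1733 is a Saturday.
2696 mod 7 = 1, so 2696 days after a Saturday is Saturday + 1 = Sunday.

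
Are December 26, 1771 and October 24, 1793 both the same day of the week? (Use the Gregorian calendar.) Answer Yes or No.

From Dec 26, 1771 to Oct 24, 1793 is 7973 days.
7973 mod 7 = 0, so they are the same weekday.
(Dec 26, 1771 is a Thursday; Oct 24, 1793 is a Thursday.)

Yes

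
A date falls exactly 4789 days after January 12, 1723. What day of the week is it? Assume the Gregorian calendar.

Wednesday

Jan 12, 1723 is a Tuesday.
4789 mod 7 = 1, so 4789 days after a Tuesday is Tuesday + 1 = Wednesday.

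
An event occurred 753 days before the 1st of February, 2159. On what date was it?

January 9, 2157

−365 (one year) → Feb 1, 2158 (388 left).
−1 → Jan 31, 2158 (end of Jan, 31 days; 387 left).
−31 → Dec 31, 2157 (end of Dec, 31 days; 356 left).
−31 → Nov 30, 2157 (end of Nov, 30 days; 325 left).
−30 → Oct 31, 2157 (end of Oct, 31 days; 295 left).
−31 → Sep 30, 2157 (end of Sep, 30 days; 264 left).
−30 → Aug 31, 2157 (end of Aug, 31 days; 234 left).
−31 → Jul 31, 2157 (end of Jul, 31 days; 203 left).
−31 → Jun 30, 2157 (end of Jun, 30 days; 172 left).
−30 → May 31, 2157 (end of May, 31 days; 142 left).
−31 → Apr 30, 2157 (end of Apr, 30 days; 111 left).
−30 → Mar 31, 2157 (end of Mar, 31 days; 81 left).
−31 → Feb 28, 2157 (end of Feb, 28 days; 50 left).
−28 → Jan 31, 2157 (end of Jan, 31 days; 22 left).
−22 → Jan 9, 2157.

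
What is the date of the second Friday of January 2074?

January 1, 2074 is a Monday.
The first Friday is therefore January 5 (4 days later).
The second Friday is 5 + 1×7 = January 12.

January 12, 2074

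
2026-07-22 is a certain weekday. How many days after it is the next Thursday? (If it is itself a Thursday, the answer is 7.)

1

Jul 22, 2026 is a Wednesday.
From Wednesday to the next Thursday is 1 day.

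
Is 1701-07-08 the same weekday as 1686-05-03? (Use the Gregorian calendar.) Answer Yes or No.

Yes

From May 3, 1686 to Jul 8, 1701 is 5544 days.
5544 mod 7 = 0, so they are the same weekday.
(May 3, 1686 is a Friday; Jul 8, 1701 is a Friday.)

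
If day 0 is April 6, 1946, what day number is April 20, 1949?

Apr 6, 1946 → Apr 6, 1947: 365 days.
Apr 6, 1947 → Apr 6, 1948: 366 days (Feb 29, 1948 is in that span).
Apr 6, 1948 → May 6, 1948: 30 days (April has 30).
May 6, 1948 → Jun 6, 1948: 31 days (May has 31).
Jun 6, 1948 → Jul 6, 1948: 30 days (June has 30).
Jul 6, 1948 → Aug 6, 1948: 31 days (July has 31).
Aug 6, 1948 → Sep 6, 1948: 31 days (August has 31).
Sep 6, 1948 → Oct 6, 1948: 30 days (September has 30).
Oct 6, 1948 → Nov 6, 1948: 31 days (October has 31).
Nov 6, 1948 → Dec 6, 1948: 30 days (November has 30).
Dec 6, 1948 → Jan 6, 1949: 31 days (December has 31).
Jan 6, 1949 → Feb 6, 1949: 31 days (January has 31).
Feb 6, 1949 → Mar 6, 1949: 28 days (February has 28).
Mar 6, 1949 → Apr 6, 1949: 31 days (March has 31).
Apr 6, 1949 → Apr 20, 1949: 14 days.
Total: 1110 days.

1110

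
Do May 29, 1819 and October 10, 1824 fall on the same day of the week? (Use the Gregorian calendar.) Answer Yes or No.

No

From May 29, 1819 to Oct 10, 1824 is 1961 days.
1961 mod 7 = 1, so they are different weekdays.
(May 29, 1819 is a Saturday; Oct 10, 1824 is a Sunday.)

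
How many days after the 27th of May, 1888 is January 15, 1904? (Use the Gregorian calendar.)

5710

May 27, 1888 → May 27, 1889: 365 days.
May 27, 1889 → May 27, 1890: 365 days.
May 27, 1890 → May 27, 1891: 365 days.
May 27, 1891 → May 27, 1892: 366 days (Feb 29, 1892 is in that span).
May 27, 1892 → May 27, 1893: 365 days.
May 27, 1893 → May 27, 1894: 365 days.
May 27, 1894 → May 27, 1895: 365 days.
May 27, 1895 → May 27, 1896: 366 days (Feb 29, 1896 is in that span).
May 27, 1896 → May 27, 1897: 365 days.
May 27, 1897 → May 27, 1898: 365 days.
May 27, 1898 → May 27, 1899: 365 days.
May 27, 1899 → May 27, 1900: 365 days.
May 27, 1900 → May 27, 1901: 365 days.
May 27, 1901 → May 27, 1902: 365 days.
May 27, 1902 → May 27, 1903: 365 days.
May 27, 1903 → Jun 27, 1903: 31 days (May has 31).
Jun 27, 1903 → Jul 27, 1903: 30 days (June has 30).
Jul 27, 1903 → Aug 27, 1903: 31 days (July has 31).
Aug 27, 1903 → Sep 27, 1903: 31 days (August has 31).
Sep 27, 1903 → Oct 27, 1903: 30 days (September has 30).
Oct 27, 1903 → Nov 27, 1903: 31 days (October has 31).
Nov 27, 1903 → Dec 27, 1903: 30 days (November has 30).
Dec 27, 1903 → Jan 15, 1904: 19 days.
Total: 5710 days.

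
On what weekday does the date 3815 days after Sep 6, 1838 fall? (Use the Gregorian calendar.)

Thursday

First find the weekday of Sep 6, 1838. Doomsday rule: the anchor day for the 1800s is Friday. For year 38: 38÷12 = 3 r 2, and 2÷4 = 0, so 3+2+0 = 5.
Friday + 5 ≡ Wednesday — that's 1838's doomsday.
In September the doomsday date is Sep 5.
Sep 6 is 1 day after Sep 5; 1 mod 7 = 1, so Wednesday + 1 = Thursday.
3815 mod 7 = 0, so 3815 days after a Thursday is Thursday + 0 = Thursday.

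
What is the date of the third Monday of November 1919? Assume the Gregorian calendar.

November 1, 1919 is a Saturday.
The first Monday is therefore November 3 (2 days later).
The third Monday is 3 + 2×7 = November 17.

November 17, 1919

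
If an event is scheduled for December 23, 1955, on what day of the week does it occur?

Friday

Doomsday rule: the anchor day for the 1900s is Wednesday. For year 55: 55÷12 = 4 r 7, and 7÷4 = 1, so 4+7+1 = 12.
Wednesday + 12 ≡ Monday — that's 1955's doomsday.
In December the doomsday date is Dec 12.
Dec 23 is 11 days after Dec 12; 11 mod 7 = 4, so Monday + 4 = Friday.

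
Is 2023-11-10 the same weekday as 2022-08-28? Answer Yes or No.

No

From Aug 28, 2022 to Nov 10, 2023 is 439 days.
439 mod 7 = 5, so they are different weekdays.
(Aug 28, 2022 is a Sunday; Nov 10, 2023 is a Friday.)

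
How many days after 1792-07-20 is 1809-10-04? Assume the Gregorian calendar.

Jul 20, 1792 → Jul 20, 1793: 365 days.
Jul 20, 1793 → Jul 20, 1794: 365 days.
Jul 20, 1794 → Jul 20, 1795: 365 days.
Jul 20, 1795 → Jul 20, 1796: 366 days (Feb 29, 1796 is in that span).
Jul 20, 1796 → Jul 20, 1797: 365 days.
Jul 20, 1797 → Jul 20, 1798: 365 days.
Jul 20, 1798 → Jul 20, 1799: 365 days.
Jul 20, 1799 → Jul 20, 1800: 365 days.
Jul 20, 1800 → Jul 20, 1801: 365 days.
Jul 20, 1801 → Jul 20, 1802: 365 days.
Jul 20, 1802 → Jul 20, 1803: 365 days.
Jul 20, 1803 → Jul 20, 1804: 366 days (Feb 29, 1804 is in that span).
Jul 20, 1804 → Jul 20, 1805: 365 days.
Jul 20, 1805 → Jul 20, 1806: 365 days.
Jul 20, 1806 → Jul 20, 1807: 365 days.
Jul 20, 1807 → Jul 20, 1808: 366 days (Feb 29, 1808 is in that span).
Jul 20, 1808 → Jul 20, 1809: 365 days.
Jul 20, 1809 → Aug 20, 1809: 31 days (July has 31).
Aug 20, 1809 → Sep 20, 1809: 31 days (August has 31).
Sep 20, 1809 → Oct 4, 1809: 14 days.
Total: 6284 days.

6284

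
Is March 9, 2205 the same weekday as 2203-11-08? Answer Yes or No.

No

From Nov 8, 2203 to Mar 9, 2205 is 487 days.
487 mod 7 = 4, so they are different weekdays.
(Nov 8, 2203 is a Tuesday; Mar 9, 2205 is a Saturday.)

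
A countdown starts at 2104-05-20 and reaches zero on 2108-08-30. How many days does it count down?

1563

May 20, 2104 → May 20, 2105: 365 days.
May 20, 2105 → May 20, 2106: 365 days.
May 20, 2106 → May 20, 2107: 365 days.
May 20, 2107 → May 20, 2108: 366 days (Feb 29, 2108 is in that span).
May 20, 2108 → Jun 20, 2108: 31 days (May has 31).
Jun 20, 2108 → Jul 20, 2108: 30 days (June has 30).
Jul 20, 2108 → Aug 20, 2108: 31 days (July has 31).
Aug 20, 2108 → Aug 30, 2108: 10 days.
Total: 1563 days.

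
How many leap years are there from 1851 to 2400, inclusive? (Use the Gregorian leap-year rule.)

Multiples of 4 in [1851,2400]: 138.
Of those, multiples of 100: 6 (not leap unless ÷400).
Multiples of 400: 2.
Leap years = 138 − 6 + 2 = 134.

134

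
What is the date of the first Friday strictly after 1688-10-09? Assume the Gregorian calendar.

Oct 9, 1688 is a Saturday.
From Saturday to the next Friday is 6 days.
Oct 9, 1688 + 6 = Oct 15, 1688.

October 15, 1688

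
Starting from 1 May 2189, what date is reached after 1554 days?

+365 (one year) → May 1, 2190 (1189 left).
+365 (one year) → May 1, 2191 (824 left).
+366 (one year; includes Feb 29, 2192) → May 1, 2192 (458 left).
+365 (one year) → May 1, 2193 (93 left).
May has 31 days: +31 → Jun 1, 2193 (62 left).
Jun has 30 days: +30 → Jul 1, 2193 (32 left).
Jul has 31 days: +31 → Aug 1, 2193 (1 left).
+1 → Aug 2, 2193.

August 2, 2193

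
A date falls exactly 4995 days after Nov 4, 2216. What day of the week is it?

Friday

First find the weekday of Nov 4, 2216. Doomsday rule: the anchor day for the 2200s is Friday. For year 16: 16÷12 = 1 r 4, and 4÷4 = 1, so 1+4+1 = 6.
Friday + 6 ≡ Thursday — that's 2216's doomsday.
In November the doomsday date is Nov 7.
Nov 4 is 3 days before Nov 7; 3 mod 7 = 3, so Thursday − 3 = Monday.
4995 mod 7 = 4, so 4995 days after a Monday is Monday + 4 = Friday.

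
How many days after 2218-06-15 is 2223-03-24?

1743

Jun 15, 2218 → Jun 15, 2219: 365 days.
Jun 15, 2219 → Jun 15, 2220: 366 days (Feb 29, 2220 is in that span).
Jun 15, 2220 → Jun 15, 2221: 365 days.
Jun 15, 2221 → Jun 15, 2222: 365 days.
Jun 15, 2222 → Jul 15, 2222: 30 days (June has 30).
Jul 15, 2222 → Aug 15, 2222: 31 days (July has 31).
Aug 15, 2222 → Sep 15, 2222: 31 days (August has 31).
Sep 15, 2222 → Oct 15, 2222: 30 days (September has 30).
Oct 15, 2222 → Nov 15, 2222: 31 days (October has 31).
Nov 15, 2222 → Dec 15, 2222: 30 days (November has 30).
Dec 15, 2222 → Jan 15, 2223: 31 days (December has 31).
Jan 15, 2223 → Feb 15, 2223: 31 days (January has 31).
Feb 15, 2223 → Mar 15, 2223: 28 days (February has 28).
Mar 15, 2223 → Mar 24, 2223: 9 days.
Total: 1743 days.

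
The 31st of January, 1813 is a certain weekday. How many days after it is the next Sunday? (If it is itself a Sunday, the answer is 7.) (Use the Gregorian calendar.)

7

Jan 31, 1813 is a Sunday.
From Sunday to the next Sunday is 7 days.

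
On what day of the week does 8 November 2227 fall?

Thursday

Doomsday rule: the anchor day for the 2200s is Friday. For year 27: 27÷12 = 2 r 3, and 3÷4 = 0, so 2+3+0 = 5.
Friday + 5 ≡ Wednesday — that's 2227's doomsday.
In November the doomsday date is Nov 7.
Nov 8 is 1 day after Nov 7; 1 mod 7 = 1, so Wednesday + 1 = Thursday.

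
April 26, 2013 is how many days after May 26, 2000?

May 26, 2000 → May 26, 2001: 365 days.
May 26, 2001 → May 26, 2002: 365 days.
May 26, 2002 → May 26, 2003: 365 days.
May 26, 2003 → May 26, 2004: 366 days (Feb 29, 2004 is in that span).
May 26, 2004 → May 26, 2005: 365 days.
May 26, 2005 → May 26, 2006: 365 days.
May 26, 2006 → May 26, 2007: 365 days.
May 26, 2007 → May 26, 2008: 366 days (Feb 29, 2008 is in that span).
May 26, 2008 → May 26, 2009: 365 days.
May 26, 2009 → May 26, 2010: 365 days.
May 26, 2010 → May 26, 2011: 365 days.
May 26, 2011 → May 26, 2012: 366 days (Feb 29, 2012 is in that span).
May 26, 2012 → Jun 26, 2012: 31 days (May has 31).
Jun 26, 2012 → Jul 26, 2012: 30 days (June has 30).
Jul 26, 2012 → Aug 26, 2012: 31 days (July has 31).
Aug 26, 2012 → Sep 26, 2012: 31 days (August has 31).
Sep 26, 2012 → Oct 26, 2012: 30 days (September has 30).
Oct 26, 2012 → Nov 26, 2012: 31 days (October has 31).
Nov 26, 2012 → Dec 26, 2012: 30 days (November has 30).
Dec 26, 2012 → Jan 26, 2013: 31 days (December has 31).
Jan 26, 2013 → Feb 26, 2013: 31 days (January has 31).
Feb 26, 2013 → Mar 26, 2013: 28 days (February has 28).
Mar 26, 2013 → Apr 26, 2013: 31 days.
Total: 4718 days.

4718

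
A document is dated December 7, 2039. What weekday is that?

Wednesday

Doomsday rule: the anchor day for the 2000s is Tuesday. For year 39: 39÷12 = 3 r 3, and 3÷4 = 0, so 3+3+0 = 6.
Tuesday + 6 ≡ Monday — that's 2039's doomsday.
In December the doomsday date is Dec 12.
Dec 7 is 5 days before Dec 12; 5 mod 7 = 5, so Monday − 5 = Wednesday.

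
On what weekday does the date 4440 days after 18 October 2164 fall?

Saturday

Oct 18, 2164 is a Thursday.
4440 mod 7 = 2, so 4440 days after a Thursday is Thursday + 2 = Saturday.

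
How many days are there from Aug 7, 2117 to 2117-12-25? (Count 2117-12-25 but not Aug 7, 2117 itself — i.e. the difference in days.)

Aug 7, 2117 → Sep 7, 2117: 31 days (August has 31).
Sep 7, 2117 → Oct 7, 2117: 30 days (September has 30).
Oct 7, 2117 → Nov 7, 2117: 31 days (October has 31).
Nov 7, 2117 → Dec 7, 2117: 30 days (November has 30).
Dec 7, 2117 → Dec 25, 2117: 18 days.
Total: 140 days.

140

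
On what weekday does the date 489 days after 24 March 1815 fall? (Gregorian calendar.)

Thursday

Mar 24, 1815 is a Friday.
489 mod 7 = 6, so 489 days after a Friday is Friday + 6 = Thursday.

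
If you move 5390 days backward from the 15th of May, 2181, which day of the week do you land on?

May 15, 2181 is a Tuesday.
5390 mod 7 = 0, so 5390 days before a Tuesday is Tuesday − 0 = Tuesday.

Tuesday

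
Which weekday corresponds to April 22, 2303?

Doomsday rule: the anchor day for the 2300s is Wednesday. For year 03: 3÷12 = 0 r 3, and 3÷4 = 0, so 0+3+0 = 3.
Wednesday + 3 ≡ Saturday — that's 2303's doomsday.
In April the doomsday date is Apr 4.
Apr 22 is 18 days after Apr 4; 18 mod 7 = 4, so Saturday + 4 = Wednesday.

Wednesday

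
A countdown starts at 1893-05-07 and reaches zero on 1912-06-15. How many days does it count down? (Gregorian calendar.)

6978

May 7, 1893 → May 7, 1894: 365 days.
May 7, 1894 → May 7, 1895: 365 days.
May 7, 1895 → May 7, 1896: 366 days (Feb 29, 1896 is in that span).
May 7, 1896 → May 7, 1897: 365 days.
May 7, 1897 → May 7, 1898: 365 days.
May 7, 1898 → May 7, 1899: 365 days.
May 7, 1899 → May 7, 1900: 365 days.
May 7, 1900 → May 7, 1901: 365 days.
May 7, 1901 → May 7, 1902: 365 days.
May 7, 1902 → May 7, 1903: 365 days.
May 7, 1903 → May 7, 1904: 366 days (Feb 29, 1904 is in that span).
May 7, 1904 → May 7, 1905: 365 days.
May 7, 1905 → May 7, 1906: 365 days.
May 7, 1906 → May 7, 1907: 365 days.
May 7, 1907 → May 7, 1908: 366 days (Feb 29, 1908 is in that span).
May 7, 1908 → May 7, 1909: 365 days.
May 7, 1909 → May 7, 1910: 365 days.
May 7, 1910 → May 7, 1911: 365 days.
May 7, 1911 → May 7, 1912: 366 days (Feb 29, 1912 is in that span).
May 7, 1912 → Jun 7, 1912: 31 days (May has 31).
Jun 7, 1912 → Jun 15, 1912: 8 days.
Total: 6978 days.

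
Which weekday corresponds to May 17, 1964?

Sunday

Doomsday rule: the anchor day for the 1900s is Wednesday. For year 64: 64÷12 = 5 r 4, and 4÷4 = 1, so 5+4+1 = 10.
Wednesday + 10 ≡ Saturday — that's 1964's doomsday.
In May the doomsday date is May 9.
May 17 is 8 days after May 9; 8 mod 7 = 1, so Saturday + 1 = Sunday.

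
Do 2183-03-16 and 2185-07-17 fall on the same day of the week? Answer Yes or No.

Yes

From Mar 16, 2183 to Jul 17, 2185 is 854 days.
854 mod 7 = 0, so they are the same weekday.
(Mar 16, 2183 is a Sunday; Jul 17, 2185 is a Sunday.)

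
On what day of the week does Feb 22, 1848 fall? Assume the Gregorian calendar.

Doomsday rule: the anchor day for the 1800s is Friday. For year 48: 48÷12 = 4 r 0, and 0÷4 = 0, so 4+0+0 = 4.
Friday + 4 ≡ Tuesday — that's 1848's doomsday.
In February the doomsday date is Feb 29 (1848 is a leap year (divisible by 4)).
Feb 22 is 7 days before Feb 29; 7 mod 7 = 0, so Tuesday − 0 = Tuesday.

Tuesday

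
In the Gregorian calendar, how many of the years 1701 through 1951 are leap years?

60

Multiples of 4 in [1701,1951]: 62.
Of those, multiples of 100: 2 (not leap unless ÷400).
Multiples of 400: 0.
Leap years = 62 − 2 + 0 = 60.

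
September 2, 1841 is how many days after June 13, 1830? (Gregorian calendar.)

4099

Jun 13, 1830 → Jun 13, 1831: 365 days.
Jun 13, 1831 → Jun 13, 1832: 366 days (Feb 29, 1832 is in that span).
Jun 13, 1832 → Jun 13, 1833: 365 days.
Jun 13, 1833 → Jun 13, 1834: 365 days.
Jun 13, 1834 → Jun 13, 1835: 365 days.
Jun 13, 1835 → Jun 13, 1836: 366 days (Feb 29, 1836 is in that span).
Jun 13, 1836 → Jun 13, 1837: 365 days.
Jun 13, 1837 → Jun 13, 1838: 365 days.
Jun 13, 1838 → Jun 13, 1839: 365 days.
Jun 13, 1839 → Jun 13, 1840: 366 days (Feb 29, 1840 is in that span).
Jun 13, 1840 → Jun 13, 1841: 365 days.
Jun 13, 1841 → Jul 13, 1841: 30 days (June has 30).
Jul 13, 1841 → Aug 13, 1841: 31 days (July has 31).
Aug 13, 1841 → Sep 2, 1841: 20 days.
Total: 4099 days.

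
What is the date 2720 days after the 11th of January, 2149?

June 23, 2156

+365 (one year) → Jan 11, 2150 (2355 left).
+365 (one year) → Jan 11, 2151 (1990 left).
+365 (one year) → Jan 11, 2152 (1625 left).
+366 (one year; includes Feb 29, 2152) → Jan 11, 2153 (1259 left).
+365 (one year) → Jan 11, 2154 (894 left).
+365 (one year) → Jan 11, 2155 (529 left).
+365 (one year) → Jan 11, 2156 (164 left).
Jan has 31 days: +21 → Feb 1, 2156 (143 left).
Feb has 29 days: +29 → Mar 1, 2156 (114 left).
Mar has 31 days: +31 → Apr 1, 2156 (83 left).
Apr has 30 days: +30 → May 1, 2156 (53 left).
May has 31 days: +31 → Jun 1, 2156 (22 left).
+22 → Jun 23, 2156.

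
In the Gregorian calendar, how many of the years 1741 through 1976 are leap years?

57

Multiples of 4 in [1741,1976]: 59.
Of those, multiples of 100: 2 (not leap unless ÷400).
Multiples of 400: 0.
Leap years = 59 − 2 + 0 = 57.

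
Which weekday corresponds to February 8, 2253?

Tuesday

Doomsday rule: the anchor day for the 2200s is Friday. For year 53: 53÷12 = 4 r 5, and 5÷4 = 1, so 4+5+1 = 10.
Friday + 10 ≡ Monday — that's 2253's doomsday.
In February the doomsday date is Feb 28 (2253 is not a leap year).
Feb 8 is 20 days before Feb 28; 20 mod 7 = 6, so Monday − 6 = Tuesday.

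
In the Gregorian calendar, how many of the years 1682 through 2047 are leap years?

88

Multiples of 4 in [1682,2047]: 91.
Of those, multiples of 100: 4 (not leap unless ÷400).
Multiples of 400: 1.
Leap years = 91 − 4 + 1 = 88.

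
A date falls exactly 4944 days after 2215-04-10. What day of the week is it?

First find the weekday of Apr 10, 2215. Doomsday rule: the anchor day for the 2200s is Friday. For year 15: 15÷12 = 1 r 3, and 3÷4 = 0, so 1+3+0 = 4.
Friday + 4 ≡ Tuesday — that's 2215's doomsday.
In April the doomsday date is Apr 4.
Apr 10 is 6 days after Apr 4; 6 mod 7 = 6, so Tuesday + 6 = Monday.
4944 mod 7 = 2, so 4944 days after a Monday is Monday + 2 = Wednesday.

Wednesday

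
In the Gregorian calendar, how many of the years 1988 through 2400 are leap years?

Multiples of 4 in [1988,2400]: 104.
Of those, multiples of 100: 5 (not leap unless ÷400).
Multiples of 400: 2.
Leap years = 104 − 5 + 2 = 101.

101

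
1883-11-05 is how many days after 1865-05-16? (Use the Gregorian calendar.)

6747

May 16, 1865 → May 16, 1866: 365 days.
May 16, 1866 → May 16, 1867: 365 days.
May 16, 1867 → May 16, 1868: 366 days (Feb 29, 1868 is in that span).
May 16, 1868 → May 16, 1869: 365 days.
May 16, 1869 → May 16, 1870: 365 days.
May 16, 1870 → May 16, 1871: 365 days.
May 16, 1871 → May 16, 1872: 366 days (Feb 29, 1872 is in that span).
May 16, 1872 → May 16, 1873: 365 days.
May 16, 1873 → May 16, 1874: 365 days.
May 16, 1874 → May 16, 1875: 365 days.
May 16, 1875 → May 16, 1876: 366 days (Feb 29, 1876 is in that span).
May 16, 1876 → May 16, 1877: 365 days.
May 16, 1877 → May 16, 1878: 365 days.
May 16, 1878 → May 16, 1879: 365 days.
May 16, 1879 → May 16, 1880: 366 days (Feb 29, 1880 is in that span).
May 16, 1880 → May 16, 1881: 365 days.
May 16, 1881 → May 16, 1882: 365 days.
May 16, 1882 → May 16, 1883: 365 days.
May 16, 1883 → Jun 16, 1883: 31 days (May has 31).
Jun 16, 1883 → Jul 16, 1883: 30 days (June has 30).
Jul 16, 1883 → Aug 16, 1883: 31 days (July has 31).
Aug 16, 1883 → Sep 16, 1883: 31 days (August has 31).
Sep 16, 1883 → Oct 16, 1883: 30 days (September has 30).
Oct 16, 1883 → Nov 5, 1883: 20 days.
Total: 6747 days.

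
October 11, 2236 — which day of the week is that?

Tuesday

January 1, 2236 is a Friday.
Jan 1, 2236 → Feb 1, 2236: 31 days (January has 31).
Feb 1, 2236 → Mar 1, 2236: 29 days (February has 29).
Mar 1, 2236 → Apr 1, 2236: 31 days (March has 31).
Apr 1, 2236 → May 1, 2236: 30 days (April has 30).
May 1, 2236 → Jun 1, 2236: 31 days (May has 31).
Jun 1, 2236 → Jul 1, 2236: 30 days (June has 30).
Jul 1, 2236 → Aug 1, 2236: 31 days (July has 31).
Aug 1, 2236 → Sep 1, 2236: 31 days (August has 31).
Sep 1, 2236 → Oct 1, 2236: 30 days (September has 30).
Oct 1, 2236 → Oct 11, 2236: 10 days.
Total: 284 days.
284 mod 7 = 4, so Friday + 4 = Tuesday.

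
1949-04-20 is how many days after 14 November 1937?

4175

Nov 14, 1937 → Nov 14, 1938: 365 days.
Nov 14, 1938 → Nov 14, 1939: 365 days.
Nov 14, 1939 → Nov 14, 1940: 366 days (Feb 29, 1940 is in that span).
Nov 14, 1940 → Nov 14, 1941: 365 days.
Nov 14, 1941 → Nov 14, 1942: 365 days.
Nov 14, 1942 → Nov 14, 1943: 365 days.
Nov 14, 1943 → Nov 14, 1944: 366 days (Feb 29, 1944 is in that span).
Nov 14, 1944 → Nov 14, 1945: 365 days.
Nov 14, 1945 → Nov 14, 1946: 365 days.
Nov 14, 1946 → Nov 14, 1947: 365 days.
Nov 14, 1947 → Nov 14, 1948: 366 days (Feb 29, 1948 is in that span).
Nov 14, 1948 → Dec 14, 1948: 30 days (November has 30).
Dec 14, 1948 → Jan 14, 1949: 31 days (December has 31).
Jan 14, 1949 → Feb 14, 1949: 31 days (January has 31).
Feb 14, 1949 → Mar 14, 1949: 28 days (February has 28).
Mar 14, 1949 → Apr 14, 1949: 31 days (March has 31).
Apr 14, 1949 → Apr 20, 1949: 6 days.
Total: 4175 days.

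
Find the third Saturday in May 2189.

May 16, 2189

May 1, 2189 is a Friday.
The first Saturday is therefore May 2 (1 days later).
The third Saturday is 2 + 2×7 = May 16.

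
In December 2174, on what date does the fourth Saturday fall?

December 1, 2174 is a Thursday.
The first Saturday is therefore December 3 (2 days later).
The fourth Saturday is 3 + 3×7 = December 24.

December 24, 2174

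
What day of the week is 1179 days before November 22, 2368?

Tuesday

Nov 22, 2368 is a Friday.
1179 mod 7 = 3, so 1179 days before a Friday is Friday − 3 = Tuesday.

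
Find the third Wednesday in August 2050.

August 1, 2050 is a Monday.
The first Wednesday is therefore August 3 (2 days later).
The third Wednesday is 3 + 2×7 = August 17.

August 17, 2050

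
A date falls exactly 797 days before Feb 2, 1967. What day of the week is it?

Friday

First find the weekday of Feb 2, 1967. Doomsday rule: the anchor day for the 1900s is Wednesday. For year 67: 67÷12 = 5 r 7, and 7÷4 = 1, so 5+7+1 = 13.
Wednesday + 13 ≡ Tuesday — that's 1967's doomsday.
In February the doomsday date is Feb 28 (1967 is not a leap year).
Feb 2 is 26 days before Feb 28; 26 mod 7 = 5, so Tuesday − 5 = Thursday.
797 mod 7 = 6, so 797 days before a Thursday is Thursday − 6 = Friday.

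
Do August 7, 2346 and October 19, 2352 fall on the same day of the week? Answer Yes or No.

No

From Aug 7, 2346 to Oct 19, 2352 is 2265 days.
2265 mod 7 = 4, so they are different weekdays.
(Aug 7, 2346 is a Wednesday; Oct 19, 2352 is a Sunday.)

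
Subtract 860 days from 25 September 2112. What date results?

May 19, 2110

−366 (one year; includes Feb 29, 2112) → Sep 25, 2111 (494 left).
−365 (one year) → Sep 25, 2110 (129 left).
−25 → Aug 31, 2110 (end of Aug, 31 days; 104 left).
−31 → Jul 31, 2110 (end of Jul, 31 days; 73 left).
−31 → Jun 30, 2110 (end of Jun, 30 days; 42 left).
−30 → May 31, 2110 (end of May, 31 days; 12 left).
−12 → May 19, 2110.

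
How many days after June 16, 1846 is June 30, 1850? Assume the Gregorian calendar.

Jun 16, 1846 → Jun 16, 1847: 365 days.
Jun 16, 1847 → Jun 16, 1848: 366 days (Feb 29, 1848 is in that span).
Jun 16, 1848 → Jun 16, 1849: 365 days.
Jun 16, 1849 → Jul 16, 1849: 30 days (June has 30).
Jul 16, 1849 → Aug 16, 1849: 31 days (July has 31).
Aug 16, 1849 → Sep 16, 1849: 31 days (August has 31).
Sep 16, 1849 → Oct 16, 1849: 30 days (September has 30).
Oct 16, 1849 → Nov 16, 1849: 31 days (October has 31).
Nov 16, 1849 → Dec 16, 1849: 30 days (November has 30).
Dec 16, 1849 → Jan 16, 1850: 31 days (December has 31).
Jan 16, 1850 → Feb 16, 1850: 31 days (January has 31).
Feb 16, 1850 → Mar 16, 1850: 28 days (February has 28).
Mar 16, 1850 → Apr 16, 1850: 31 days (March has 31).
Apr 16, 1850 → May 16, 1850: 30 days (April has 30).
May 16, 1850 → Jun 16, 1850: 31 days (May has 31).
Jun 16, 1850 → Jun 30, 1850: 14 days.
Total: 1475 days.

1475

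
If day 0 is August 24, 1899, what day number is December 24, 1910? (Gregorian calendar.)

4139

Aug 24, 1899 → Aug 24, 1900: 365 days.
Aug 24, 1900 → Aug 24, 1901: 365 days.
Aug 24, 1901 → Aug 24, 1902: 365 days.
Aug 24, 1902 → Aug 24, 1903: 365 days.
Aug 24, 1903 → Aug 24, 1904: 366 days (Feb 29, 1904 is in that span).
Aug 24, 1904 → Aug 24, 1905: 365 days.
Aug 24, 1905 → Aug 24, 1906: 365 days.
Aug 24, 1906 → Aug 24, 1907: 365 days.
Aug 24, 1907 → Aug 24, 1908: 366 days (Feb 29, 1908 is in that span).
Aug 24, 1908 → Aug 24, 1909: 365 days.
Aug 24, 1909 → Aug 24, 1910: 365 days.
Aug 24, 1910 → Sep 24, 1910: 31 days (August has 31).
Sep 24, 1910 → Oct 24, 1910: 30 days (September has 30).
Oct 24, 1910 → Nov 24, 1910: 31 days (October has 31).
Nov 24, 1910 → Dec 24, 1910: 30 days.
Total: 4139 days.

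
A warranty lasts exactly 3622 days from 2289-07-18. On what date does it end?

June 18, 2299

+365 (one year) → Jul 18, 2290 (3257 left).
+365 (one year) → Jul 18, 2291 (2892 left).
+366 (one year; includes Feb 29, 2292) → Jul 18, 2292 (2526 left).
+365 (one year) → Jul 18, 2293 (2161 left).
+365 (one year) → Jul 18, 2294 (1796 left).
+365 (one year) → Jul 18, 2295 (1431 left).
+366 (one year; includes Feb 29, 2296) → Jul 18, 2296 (1065 left).
+365 (one year) → Jul 18, 2297 (700 left).
+365 (one year) → Jul 18, 2298 (335 left).
Jul has 31 days: +14 → Aug 1, 2298 (321 left).
Aug has 31 days: +31 → Sep 1, 2298 (290 left).
Sep has 30 days: +30 → Oct 1, 2298 (260 left).
Oct has 31 days: +31 → Nov 1, 2298 (229 left).
Nov has 30 days: +30 → Dec 1, 2298 (199 left).
Dec has 31 days: +31 → Jan 1, 2299 (168 left).
Jan has 31 days: +31 → Feb 1, 2299 (137 left).
Feb has 28 days: +28 → Mar 1, 2299 (109 left).
Mar has 31 days: +31 → Apr 1, 2299 (78 left).
Apr has 30 days: +30 → May 1, 2299 (48 left).
May has 31 days: +31 → Jun 1, 2299 (17 left).
+17 → Jun 18, 2299.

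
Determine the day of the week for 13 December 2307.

Doomsday rule: the anchor day for the 2300s is Wednesday. For year 07: 7÷12 = 0 r 7, and 7÷4 = 1, so 0+7+1 = 8.
Wednesday + 8 ≡ Thursday — that's 2307's doomsday.
In December the doomsday date is Dec 12.
Dec 13 is 1 day after Dec 12; 1 mod 7 = 1, so Thursday + 1 = Friday.

Friday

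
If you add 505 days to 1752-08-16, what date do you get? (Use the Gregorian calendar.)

+365 (one year) → Aug 16, 1753 (140 left).
Aug has 31 days: +16 → Sep 1, 1753 (124 left).
Sep has 30 days: +30 → Oct 1, 1753 (94 left).
Oct has 31 days: +31 → Nov 1, 1753 (63 left).
Nov has 30 days: +30 → Dec 1, 1753 (33 left).
Dec has 31 days: +31 → Jan 1, 1754 (2 left).
+2 → Jan 3, 1754.

January 3, 1754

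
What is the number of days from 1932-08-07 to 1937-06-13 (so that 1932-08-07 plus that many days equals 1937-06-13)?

Aug 7, 1932 → Aug 7, 1933: 365 days.
Aug 7, 1933 → Aug 7, 1934: 365 days.
Aug 7, 1934 → Aug 7, 1935: 365 days.
Aug 7, 1935 → Aug 7, 1936: 366 days (Feb 29, 1936 is in that span).
Aug 7, 1936 → Sep 7, 1936: 31 days (August has 31).
Sep 7, 1936 → Oct 7, 1936: 30 days (September has 30).
Oct 7, 1936 → Nov 7, 1936: 31 days (October has 31).
Nov 7, 1936 → Dec 7, 1936: 30 days (November has 30).
Dec 7, 1936 → Jan 7, 1937: 31 days (December has 31).
Jan 7, 1937 → Feb 7, 1937: 31 days (January has 31).
Feb 7, 1937 → Mar 7, 1937: 28 days (February has 28).
Mar 7, 1937 → Apr 7, 1937: 31 days (March has 31).
Apr 7, 1937 → May 7, 1937: 30 days (April has 30).
May 7, 1937 → Jun 7, 1937: 31 days (May has 31).
Jun 7, 1937 → Jun 13, 1937: 6 days.
Total: 1771 days.

1771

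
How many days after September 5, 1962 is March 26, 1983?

7507

Sep 5, 1962 → Sep 5, 1963: 365 days.
Sep 5, 1963 → Sep 5, 1964: 366 days (Feb 29, 1964 is in that span).
Sep 5, 1964 → Sep 5, 1965: 365 days.
Sep 5, 1965 → Sep 5, 1966: 365 days.
Sep 5, 1966 → Sep 5, 1967: 365 days.
Sep 5, 1967 → Sep 5, 1968: 366 days (Feb 29, 1968 is in that span).
Sep 5, 1968 → Sep 5, 1969: 365 days.
Sep 5, 1969 → Sep 5, 1970: 365 days.
Sep 5, 1970 → Sep 5, 1971: 365 days.
Sep 5, 1971 → Sep 5, 1972: 366 days (Feb 29, 1972 is in that span).
Sep 5, 1972 → Sep 5, 1973: 365 days.
Sep 5, 1973 → Sep 5, 1974: 365 days.
Sep 5, 1974 → Sep 5, 1975: 365 days.
Sep 5, 1975 → Sep 5, 1976: 366 days (Feb 29, 1976 is in that span).
Sep 5, 1976 → Sep 5, 1977: 365 days.
Sep 5, 1977 → Sep 5, 1978: 365 days.
Sep 5, 1978 → Sep 5, 1979: 365 days.
Sep 5, 1979 → Sep 5, 1980: 366 days (Feb 29, 1980 is in that span).
Sep 5, 1980 → Sep 5, 1981: 365 days.
Sep 5, 1981 → Sep 5, 1982: 365 days.
Sep 5, 1982 → Oct 5, 1982: 30 days (September has 30).
Oct 5, 1982 → Nov 5, 1982: 31 days (October has 31).
Nov 5, 1982 → Dec 5, 1982: 30 days (November has 30).
Dec 5, 1982 → Jan 5, 1983: 31 days (December has 31).
Jan 5, 1983 → Feb 5, 1983: 31 days (January has 31).
Feb 5, 1983 → Mar 5, 1983: 28 days (February has 28).
Mar 5, 1983 → Mar 26, 1983: 21 days.
Total: 7507 days.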